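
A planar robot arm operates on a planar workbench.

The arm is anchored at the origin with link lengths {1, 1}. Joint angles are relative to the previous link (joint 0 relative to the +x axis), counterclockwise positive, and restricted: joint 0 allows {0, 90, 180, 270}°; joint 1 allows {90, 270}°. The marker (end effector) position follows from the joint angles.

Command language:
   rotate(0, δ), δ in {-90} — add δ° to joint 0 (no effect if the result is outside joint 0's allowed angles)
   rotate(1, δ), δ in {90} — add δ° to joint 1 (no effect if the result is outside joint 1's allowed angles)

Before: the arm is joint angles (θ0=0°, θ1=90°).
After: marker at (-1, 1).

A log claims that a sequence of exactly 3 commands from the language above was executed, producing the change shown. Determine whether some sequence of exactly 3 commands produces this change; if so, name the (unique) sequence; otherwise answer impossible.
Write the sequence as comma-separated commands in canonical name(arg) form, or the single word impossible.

t0: joint angles (θ0=0°, θ1=90°)
t=1 rotate(0, -90) ⇒ joint angles (θ0=270°, θ1=90°)
t=2 rotate(0, -90) ⇒ joint angles (θ0=180°, θ1=90°)
t=3 rotate(0, -90) ⇒ joint angles (θ0=90°, θ1=90°)
uniquely the one of 8 3-step routes that fits.

rotate(0, -90), rotate(0, -90), rotate(0, -90)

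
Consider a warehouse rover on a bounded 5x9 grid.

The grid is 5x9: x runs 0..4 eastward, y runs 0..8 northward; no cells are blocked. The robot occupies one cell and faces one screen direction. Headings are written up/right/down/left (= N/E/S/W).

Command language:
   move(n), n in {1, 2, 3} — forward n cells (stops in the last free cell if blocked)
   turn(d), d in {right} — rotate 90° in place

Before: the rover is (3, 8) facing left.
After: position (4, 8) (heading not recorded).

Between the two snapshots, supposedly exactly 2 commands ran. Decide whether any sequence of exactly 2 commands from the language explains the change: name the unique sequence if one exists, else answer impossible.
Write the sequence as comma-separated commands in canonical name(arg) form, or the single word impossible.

all 16 sequences checked — none match.

impossible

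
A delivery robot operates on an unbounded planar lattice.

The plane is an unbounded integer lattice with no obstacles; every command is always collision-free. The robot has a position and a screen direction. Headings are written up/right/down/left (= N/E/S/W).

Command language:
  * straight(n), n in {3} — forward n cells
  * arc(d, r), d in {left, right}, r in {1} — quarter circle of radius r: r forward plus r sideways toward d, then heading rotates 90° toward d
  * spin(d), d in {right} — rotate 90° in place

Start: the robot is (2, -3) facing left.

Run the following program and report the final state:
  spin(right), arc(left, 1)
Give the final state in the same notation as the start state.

(1, -2) facing left

initial: (2, -3) facing left
step 1 (spin(right)): (2, -3) facing up
step 2 (arc(left, 1)): (1, -2) facing left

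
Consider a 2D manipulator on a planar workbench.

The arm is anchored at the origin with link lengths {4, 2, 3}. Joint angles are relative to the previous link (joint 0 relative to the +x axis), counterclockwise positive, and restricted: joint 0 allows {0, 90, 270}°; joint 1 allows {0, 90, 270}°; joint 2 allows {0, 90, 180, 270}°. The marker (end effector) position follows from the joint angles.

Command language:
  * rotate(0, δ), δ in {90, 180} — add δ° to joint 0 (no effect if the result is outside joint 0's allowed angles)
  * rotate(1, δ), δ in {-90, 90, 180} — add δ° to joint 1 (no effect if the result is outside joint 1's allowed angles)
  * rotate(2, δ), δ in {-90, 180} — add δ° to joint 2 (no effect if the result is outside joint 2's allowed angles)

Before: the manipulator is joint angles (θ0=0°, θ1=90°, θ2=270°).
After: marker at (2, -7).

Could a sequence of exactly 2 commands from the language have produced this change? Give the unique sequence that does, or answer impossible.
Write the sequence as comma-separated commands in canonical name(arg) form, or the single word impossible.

key: order matters: swapping rotate(0, 90) and rotate(0, 180) lands elsewhere
t0: joint angles (θ0=0°, θ1=90°, θ2=270°)
t=1 rotate(0, 90) ⇒ joint angles (θ0=90°, θ1=90°, θ2=270°)
t=2 rotate(0, 180) ⇒ joint angles (θ0=270°, θ1=90°, θ2=270°)
no other 2-command option fits: unique.

rotate(0, 90), rotate(0, 180)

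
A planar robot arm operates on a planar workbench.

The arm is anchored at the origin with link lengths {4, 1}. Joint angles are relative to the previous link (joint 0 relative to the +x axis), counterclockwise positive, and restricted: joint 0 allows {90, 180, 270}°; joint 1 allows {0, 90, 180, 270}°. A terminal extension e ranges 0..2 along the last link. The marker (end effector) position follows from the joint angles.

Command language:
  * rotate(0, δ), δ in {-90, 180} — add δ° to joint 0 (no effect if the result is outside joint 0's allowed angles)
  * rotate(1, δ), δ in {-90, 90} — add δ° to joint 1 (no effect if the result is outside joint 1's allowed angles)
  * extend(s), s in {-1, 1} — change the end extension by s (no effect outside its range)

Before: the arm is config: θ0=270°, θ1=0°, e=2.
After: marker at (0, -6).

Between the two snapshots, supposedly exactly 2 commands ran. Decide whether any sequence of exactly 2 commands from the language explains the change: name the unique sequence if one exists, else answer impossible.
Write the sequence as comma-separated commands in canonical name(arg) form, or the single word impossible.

key: order matters: swapping extend(1) and extend(-1) lands elsewhere
begin: config: θ0=270°, θ1=0°, e=2
1. extend(1) → config: θ0=270°, θ1=0°, e=2
2. extend(-1) → config: θ0=270°, θ1=0°, e=1
no rival 2-sequence matches.

extend(1), extend(-1)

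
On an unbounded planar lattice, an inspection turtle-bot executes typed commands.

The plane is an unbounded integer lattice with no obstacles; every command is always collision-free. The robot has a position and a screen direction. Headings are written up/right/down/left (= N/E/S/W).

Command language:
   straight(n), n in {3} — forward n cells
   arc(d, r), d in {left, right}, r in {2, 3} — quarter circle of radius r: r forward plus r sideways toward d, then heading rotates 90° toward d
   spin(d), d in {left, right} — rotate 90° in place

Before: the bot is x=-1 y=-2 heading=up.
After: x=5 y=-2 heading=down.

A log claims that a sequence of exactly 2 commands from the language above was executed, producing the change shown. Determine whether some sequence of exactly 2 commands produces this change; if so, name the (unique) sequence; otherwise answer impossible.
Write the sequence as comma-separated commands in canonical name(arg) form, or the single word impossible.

arc(right, 3), arc(right, 3)

key: position moved to (5,-2) AND the heading swung to S — translation plus rotation needed
t0: x=-1 y=-2 heading=up
1. arc(right, 3) → x=2 y=1 heading=right
2. arc(right, 3) → x=5 y=-2 heading=down
no other 2-command option fits: unique.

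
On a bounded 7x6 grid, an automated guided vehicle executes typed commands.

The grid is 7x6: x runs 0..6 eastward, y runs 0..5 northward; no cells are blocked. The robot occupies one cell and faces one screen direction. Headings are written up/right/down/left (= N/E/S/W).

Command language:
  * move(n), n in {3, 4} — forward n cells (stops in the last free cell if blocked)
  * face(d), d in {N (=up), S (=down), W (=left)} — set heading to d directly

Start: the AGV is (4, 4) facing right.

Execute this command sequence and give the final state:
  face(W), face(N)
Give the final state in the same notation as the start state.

(4, 4) facing up

start: (4, 4) facing right
[1] after face(W): (4, 4) facing left
[2] after face(N): (4, 4) facing up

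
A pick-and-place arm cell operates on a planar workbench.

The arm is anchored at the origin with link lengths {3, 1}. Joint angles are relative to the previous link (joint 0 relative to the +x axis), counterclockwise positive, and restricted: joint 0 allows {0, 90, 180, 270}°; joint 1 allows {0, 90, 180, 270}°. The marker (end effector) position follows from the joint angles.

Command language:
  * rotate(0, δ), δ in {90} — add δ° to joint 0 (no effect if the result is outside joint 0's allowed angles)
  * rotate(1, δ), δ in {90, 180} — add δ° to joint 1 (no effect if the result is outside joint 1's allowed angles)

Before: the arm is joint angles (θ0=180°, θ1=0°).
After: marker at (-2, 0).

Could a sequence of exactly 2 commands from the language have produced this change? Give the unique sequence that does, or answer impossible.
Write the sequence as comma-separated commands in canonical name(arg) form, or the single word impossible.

t0: joint angles (θ0=180°, θ1=0°)
step 1 (rotate(1, 90)): joint angles (θ0=180°, θ1=90°)
step 2 (rotate(1, 90)): joint angles (θ0=180°, θ1=180°)
uniquely the one of 9 2-step routes that fits.

rotate(1, 90), rotate(1, 90)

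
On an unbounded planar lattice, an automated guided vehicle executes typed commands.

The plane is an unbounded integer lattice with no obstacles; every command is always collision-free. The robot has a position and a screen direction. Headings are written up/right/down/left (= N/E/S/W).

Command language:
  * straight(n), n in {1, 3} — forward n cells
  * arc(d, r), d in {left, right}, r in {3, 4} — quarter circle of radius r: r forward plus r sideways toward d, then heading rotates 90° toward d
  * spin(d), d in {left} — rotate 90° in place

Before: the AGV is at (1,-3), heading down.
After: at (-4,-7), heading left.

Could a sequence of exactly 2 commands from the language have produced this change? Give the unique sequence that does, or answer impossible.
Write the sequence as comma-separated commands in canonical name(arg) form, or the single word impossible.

arc(right, 4), straight(1)

key: cell and facing (now W) both changed — the 2 commands mix motion and turning
start: at (1,-3), heading down
t=1 arc(right, 4) ⇒ at (-3,-7), heading left
t=2 straight(1) ⇒ at (-4,-7), heading left
no rival 2-sequence matches.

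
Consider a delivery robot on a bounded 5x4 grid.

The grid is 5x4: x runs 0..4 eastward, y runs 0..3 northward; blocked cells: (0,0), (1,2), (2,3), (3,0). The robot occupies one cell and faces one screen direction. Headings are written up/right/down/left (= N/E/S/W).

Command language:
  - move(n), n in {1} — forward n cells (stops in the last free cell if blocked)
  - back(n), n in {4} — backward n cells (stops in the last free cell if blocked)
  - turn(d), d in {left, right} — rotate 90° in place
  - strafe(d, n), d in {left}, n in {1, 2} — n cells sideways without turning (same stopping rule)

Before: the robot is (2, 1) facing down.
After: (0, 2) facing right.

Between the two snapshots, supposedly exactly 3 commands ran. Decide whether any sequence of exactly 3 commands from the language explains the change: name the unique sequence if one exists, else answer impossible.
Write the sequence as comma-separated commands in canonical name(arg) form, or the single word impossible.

key: order matters: swapping turn(left) and strafe(left, 1) lands elsewhere
start: (2, 1) facing down
step 1 (turn(left)): (2, 1) facing right
step 2 (back(4)): (0, 1) facing right
step 3 (strafe(left, 1)): (0, 2) facing right
uniquely the one of 216 3-step routes that fits.

turn(left), back(4), strafe(left, 1)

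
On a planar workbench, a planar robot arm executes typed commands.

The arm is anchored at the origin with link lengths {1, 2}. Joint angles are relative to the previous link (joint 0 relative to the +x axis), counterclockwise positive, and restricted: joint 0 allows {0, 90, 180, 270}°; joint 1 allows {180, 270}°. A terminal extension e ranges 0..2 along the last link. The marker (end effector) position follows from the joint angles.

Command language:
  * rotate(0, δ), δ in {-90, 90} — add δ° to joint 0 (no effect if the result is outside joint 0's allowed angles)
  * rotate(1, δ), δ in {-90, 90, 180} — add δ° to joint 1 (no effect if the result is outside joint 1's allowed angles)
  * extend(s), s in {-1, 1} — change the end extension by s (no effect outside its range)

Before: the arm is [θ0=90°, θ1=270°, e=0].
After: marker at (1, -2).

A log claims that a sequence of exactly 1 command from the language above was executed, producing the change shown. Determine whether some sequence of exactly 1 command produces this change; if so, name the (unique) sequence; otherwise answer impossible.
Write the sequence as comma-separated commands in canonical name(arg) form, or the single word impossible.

begin: [θ0=90°, θ1=270°, e=0]
1. rotate(0, -90) → [θ0=0°, θ1=270°, e=0]
uniquely the one of 7 1-step routes that fits.

rotate(0, -90)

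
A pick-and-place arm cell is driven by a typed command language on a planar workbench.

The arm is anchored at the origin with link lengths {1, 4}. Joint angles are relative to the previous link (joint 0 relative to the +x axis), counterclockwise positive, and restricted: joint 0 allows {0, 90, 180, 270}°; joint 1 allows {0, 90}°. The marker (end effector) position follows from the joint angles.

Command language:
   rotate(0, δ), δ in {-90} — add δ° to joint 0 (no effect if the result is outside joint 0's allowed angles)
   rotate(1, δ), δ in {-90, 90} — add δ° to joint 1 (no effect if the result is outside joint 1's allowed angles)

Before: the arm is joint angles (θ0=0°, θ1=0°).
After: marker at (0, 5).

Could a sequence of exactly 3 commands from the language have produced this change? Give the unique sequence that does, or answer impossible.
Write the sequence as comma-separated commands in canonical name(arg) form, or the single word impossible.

start: joint angles (θ0=0°, θ1=0°)
step 1 (rotate(0, -90)): joint angles (θ0=270°, θ1=0°)
step 2 (rotate(0, -90)): joint angles (θ0=180°, θ1=0°)
step 3 (rotate(0, -90)): joint angles (θ0=90°, θ1=0°)
no rival 3-sequence matches.

rotate(0, -90), rotate(0, -90), rotate(0, -90)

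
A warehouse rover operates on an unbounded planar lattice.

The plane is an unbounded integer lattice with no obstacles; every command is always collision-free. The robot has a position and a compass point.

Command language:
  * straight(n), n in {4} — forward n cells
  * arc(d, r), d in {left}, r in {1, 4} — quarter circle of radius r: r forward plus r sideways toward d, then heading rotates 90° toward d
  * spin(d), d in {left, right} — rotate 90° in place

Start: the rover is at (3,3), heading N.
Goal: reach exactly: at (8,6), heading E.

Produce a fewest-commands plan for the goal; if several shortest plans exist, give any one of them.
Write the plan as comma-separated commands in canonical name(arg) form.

arc(left, 4), spin(left), arc(left, 1), straight(4), straight(4)

initial: at (3,3), heading N
t=1 arc(left, 4) ⇒ at (-1,7), heading W
t=2 spin(left) ⇒ at (-1,7), heading S
t=3 arc(left, 1) ⇒ at (0,6), heading E
t=4 straight(4) ⇒ at (4,6), heading E
t=5 straight(4) ⇒ at (8,6), heading E
nothing shorter than 5 reaches the goal.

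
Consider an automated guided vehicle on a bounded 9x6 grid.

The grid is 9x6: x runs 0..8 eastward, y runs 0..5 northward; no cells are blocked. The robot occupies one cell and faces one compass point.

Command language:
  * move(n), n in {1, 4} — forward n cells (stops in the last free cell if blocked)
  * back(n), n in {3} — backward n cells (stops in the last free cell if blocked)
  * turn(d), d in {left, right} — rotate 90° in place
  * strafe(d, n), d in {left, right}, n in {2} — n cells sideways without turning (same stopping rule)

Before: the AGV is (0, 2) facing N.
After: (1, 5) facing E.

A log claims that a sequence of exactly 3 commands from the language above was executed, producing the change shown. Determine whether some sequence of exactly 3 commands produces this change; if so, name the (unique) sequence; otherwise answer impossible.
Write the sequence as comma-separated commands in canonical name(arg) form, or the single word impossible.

key: order matters: swapping move(4) and move(1) lands elsewhere
begin: (0, 2) facing N
t=1 move(4) ⇒ (0, 5) facing N
t=2 turn(right) ⇒ (0, 5) facing E
t=3 move(1) ⇒ (1, 5) facing E
uniquely the one of 343 3-step routes that fits.

move(4), turn(right), move(1)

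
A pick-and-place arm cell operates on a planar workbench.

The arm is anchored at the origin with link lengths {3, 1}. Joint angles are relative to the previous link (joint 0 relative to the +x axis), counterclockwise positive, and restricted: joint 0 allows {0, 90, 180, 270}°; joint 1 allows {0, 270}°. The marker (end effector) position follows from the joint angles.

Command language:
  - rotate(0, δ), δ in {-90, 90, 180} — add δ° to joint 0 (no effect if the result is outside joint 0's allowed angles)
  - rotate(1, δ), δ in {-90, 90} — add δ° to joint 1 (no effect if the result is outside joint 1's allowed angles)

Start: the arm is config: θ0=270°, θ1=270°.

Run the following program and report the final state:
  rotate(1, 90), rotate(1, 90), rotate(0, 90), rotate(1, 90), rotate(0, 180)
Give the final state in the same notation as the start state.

config: θ0=180°, θ1=0°

from: config: θ0=270°, θ1=270°
[1] after rotate(1, 90): config: θ0=270°, θ1=0°
[2] after rotate(1, 90): config: θ0=270°, θ1=0°
[3] after rotate(0, 90): config: θ0=0°, θ1=0°
[4] after rotate(1, 90): config: θ0=0°, θ1=0°
[5] after rotate(0, 180): config: θ0=180°, θ1=0°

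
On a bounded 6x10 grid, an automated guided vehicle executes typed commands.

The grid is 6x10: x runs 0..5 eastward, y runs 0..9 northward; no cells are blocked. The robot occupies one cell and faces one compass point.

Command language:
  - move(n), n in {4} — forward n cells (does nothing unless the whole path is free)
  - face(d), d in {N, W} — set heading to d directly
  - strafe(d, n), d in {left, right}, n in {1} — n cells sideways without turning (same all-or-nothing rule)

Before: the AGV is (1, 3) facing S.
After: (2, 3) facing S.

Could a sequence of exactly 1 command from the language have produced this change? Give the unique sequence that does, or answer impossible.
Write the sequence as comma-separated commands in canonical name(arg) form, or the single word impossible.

strafe(left, 1)

key: still facing S — the one step turns nothing
start: (1, 3) facing S
[1] after strafe(left, 1): (2, 3) facing S
uniquely the one of 5 1-step routes that fits.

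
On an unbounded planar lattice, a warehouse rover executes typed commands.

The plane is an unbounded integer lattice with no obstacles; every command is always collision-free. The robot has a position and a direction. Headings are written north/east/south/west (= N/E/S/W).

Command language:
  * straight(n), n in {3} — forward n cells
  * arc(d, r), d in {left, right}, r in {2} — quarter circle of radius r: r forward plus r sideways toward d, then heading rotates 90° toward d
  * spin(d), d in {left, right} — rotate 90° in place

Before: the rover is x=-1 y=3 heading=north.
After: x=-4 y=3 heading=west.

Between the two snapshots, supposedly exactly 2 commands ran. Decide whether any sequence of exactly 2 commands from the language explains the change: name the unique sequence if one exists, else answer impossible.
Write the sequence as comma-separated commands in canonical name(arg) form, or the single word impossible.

key: cell and facing (now W) both changed — the 2 commands mix motion and turning
t0: x=-1 y=3 heading=north
t=1 spin(left) ⇒ x=-1 y=3 heading=west
t=2 straight(3) ⇒ x=-4 y=3 heading=west
uniquely the one of 25 2-step routes that fits.

spin(left), straight(3)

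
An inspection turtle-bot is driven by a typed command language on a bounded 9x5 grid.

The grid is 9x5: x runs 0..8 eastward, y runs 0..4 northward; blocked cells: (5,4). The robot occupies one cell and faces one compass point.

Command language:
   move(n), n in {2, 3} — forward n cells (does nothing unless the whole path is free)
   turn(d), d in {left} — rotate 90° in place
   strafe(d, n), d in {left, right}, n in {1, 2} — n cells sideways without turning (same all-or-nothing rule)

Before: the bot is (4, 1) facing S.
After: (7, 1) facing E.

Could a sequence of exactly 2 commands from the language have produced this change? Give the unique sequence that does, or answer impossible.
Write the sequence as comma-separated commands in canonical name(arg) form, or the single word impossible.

turn(left), move(3)

key: running move(3) before turn(left) would end elsewhere — order is forced
from: (4, 1) facing S
[1] after turn(left): (4, 1) facing E
[2] after move(3): (7, 1) facing E
all 49 alternatives checked — unique.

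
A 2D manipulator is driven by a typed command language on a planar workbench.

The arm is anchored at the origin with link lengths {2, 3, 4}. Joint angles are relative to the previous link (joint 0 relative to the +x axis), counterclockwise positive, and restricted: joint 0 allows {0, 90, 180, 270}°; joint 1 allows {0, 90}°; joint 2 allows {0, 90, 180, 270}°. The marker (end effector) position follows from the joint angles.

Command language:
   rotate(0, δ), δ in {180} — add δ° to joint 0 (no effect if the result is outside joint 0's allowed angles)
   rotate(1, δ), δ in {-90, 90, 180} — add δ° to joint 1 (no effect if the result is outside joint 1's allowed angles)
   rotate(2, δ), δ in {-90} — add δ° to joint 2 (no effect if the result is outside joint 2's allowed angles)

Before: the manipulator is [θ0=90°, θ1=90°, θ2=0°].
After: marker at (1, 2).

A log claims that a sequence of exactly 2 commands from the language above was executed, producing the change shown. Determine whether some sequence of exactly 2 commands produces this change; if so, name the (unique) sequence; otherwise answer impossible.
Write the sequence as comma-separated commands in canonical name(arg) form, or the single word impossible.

start: [θ0=90°, θ1=90°, θ2=0°]
1. rotate(2, -90) → [θ0=90°, θ1=90°, θ2=270°]
2. rotate(2, -90) → [θ0=90°, θ1=90°, θ2=180°]
all 25 alternatives checked — unique.

rotate(2, -90), rotate(2, -90)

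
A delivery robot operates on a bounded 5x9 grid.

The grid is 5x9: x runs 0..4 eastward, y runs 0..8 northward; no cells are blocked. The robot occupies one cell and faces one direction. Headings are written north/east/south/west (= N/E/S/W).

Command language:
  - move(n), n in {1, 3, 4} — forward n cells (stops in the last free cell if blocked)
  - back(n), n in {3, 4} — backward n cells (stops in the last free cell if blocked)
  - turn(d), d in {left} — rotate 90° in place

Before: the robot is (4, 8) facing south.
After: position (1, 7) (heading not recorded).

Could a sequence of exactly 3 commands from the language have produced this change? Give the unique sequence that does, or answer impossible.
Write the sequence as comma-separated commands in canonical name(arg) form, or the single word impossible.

move(1), turn(left), back(3)

key: running back(3) before move(1) would end elsewhere — order is forced
initial: (4, 8) facing south
[1] after move(1): (4, 7) facing south
[2] after turn(left): (4, 7) facing east
[3] after back(3): (1, 7) facing east
no other 3-command option fits: unique.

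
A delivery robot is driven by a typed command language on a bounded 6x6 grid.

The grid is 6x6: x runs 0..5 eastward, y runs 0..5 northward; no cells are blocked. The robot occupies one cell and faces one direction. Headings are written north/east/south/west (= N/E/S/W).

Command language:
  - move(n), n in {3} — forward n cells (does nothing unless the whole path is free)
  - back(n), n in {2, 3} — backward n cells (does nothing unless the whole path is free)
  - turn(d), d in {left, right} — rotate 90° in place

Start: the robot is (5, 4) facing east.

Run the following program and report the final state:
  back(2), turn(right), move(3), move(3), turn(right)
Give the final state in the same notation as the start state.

(3, 1) facing west

t0: (5, 4) facing east
1. back(2) → (3, 4) facing east
2. turn(right) → (3, 4) facing south
3. move(3) → (3, 1) facing south
4. move(3) → (3, 1) facing south
5. turn(right) → (3, 1) facing west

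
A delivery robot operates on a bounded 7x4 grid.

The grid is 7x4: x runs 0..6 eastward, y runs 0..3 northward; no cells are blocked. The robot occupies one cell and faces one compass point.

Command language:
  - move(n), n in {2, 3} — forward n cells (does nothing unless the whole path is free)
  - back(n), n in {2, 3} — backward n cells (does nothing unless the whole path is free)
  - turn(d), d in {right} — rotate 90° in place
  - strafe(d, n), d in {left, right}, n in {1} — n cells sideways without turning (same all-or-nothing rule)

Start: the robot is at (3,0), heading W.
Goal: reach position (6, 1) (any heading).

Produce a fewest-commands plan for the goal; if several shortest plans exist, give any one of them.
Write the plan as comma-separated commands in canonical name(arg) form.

back(3), strafe(right, 1)

t0: at (3,0), heading W
t=1 back(3) ⇒ at (6,0), heading W
t=2 strafe(right, 1) ⇒ at (6,1), heading W
minimal: 2 command(s), checked below 2.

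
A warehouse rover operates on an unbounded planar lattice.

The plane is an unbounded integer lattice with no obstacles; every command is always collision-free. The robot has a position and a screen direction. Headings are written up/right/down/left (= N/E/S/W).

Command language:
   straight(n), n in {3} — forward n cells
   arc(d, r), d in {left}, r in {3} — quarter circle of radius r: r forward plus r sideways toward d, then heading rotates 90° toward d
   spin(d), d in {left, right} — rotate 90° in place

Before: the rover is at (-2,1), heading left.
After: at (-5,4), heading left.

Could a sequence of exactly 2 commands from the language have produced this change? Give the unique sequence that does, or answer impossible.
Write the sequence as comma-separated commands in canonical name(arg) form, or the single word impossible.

spin(right), arc(left, 3)

key: still facing W at the end — net rotation zero over 2 steps
t0: at (-2,1), heading left
step 1 (spin(right)): at (-2,1), heading up
step 2 (arc(left, 3)): at (-5,4), heading left
no rival 2-sequence matches.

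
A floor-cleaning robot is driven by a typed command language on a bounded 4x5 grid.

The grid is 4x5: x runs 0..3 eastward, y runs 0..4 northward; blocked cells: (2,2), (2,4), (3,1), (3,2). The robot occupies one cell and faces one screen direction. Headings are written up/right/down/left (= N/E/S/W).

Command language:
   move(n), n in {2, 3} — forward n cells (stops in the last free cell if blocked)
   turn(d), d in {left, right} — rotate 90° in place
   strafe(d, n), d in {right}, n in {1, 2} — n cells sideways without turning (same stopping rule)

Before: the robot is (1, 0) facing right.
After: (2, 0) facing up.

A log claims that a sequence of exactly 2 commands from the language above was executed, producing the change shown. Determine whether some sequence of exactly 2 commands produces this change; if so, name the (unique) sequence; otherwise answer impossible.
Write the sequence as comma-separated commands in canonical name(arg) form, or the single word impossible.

turn(left), strafe(right, 1)

key: cell and facing (now N) both changed — the 2 commands mix motion and turning
start: (1, 0) facing right
t=1 turn(left) ⇒ (1, 0) facing up
t=2 strafe(right, 1) ⇒ (2, 0) facing up
no rival 2-sequence matches.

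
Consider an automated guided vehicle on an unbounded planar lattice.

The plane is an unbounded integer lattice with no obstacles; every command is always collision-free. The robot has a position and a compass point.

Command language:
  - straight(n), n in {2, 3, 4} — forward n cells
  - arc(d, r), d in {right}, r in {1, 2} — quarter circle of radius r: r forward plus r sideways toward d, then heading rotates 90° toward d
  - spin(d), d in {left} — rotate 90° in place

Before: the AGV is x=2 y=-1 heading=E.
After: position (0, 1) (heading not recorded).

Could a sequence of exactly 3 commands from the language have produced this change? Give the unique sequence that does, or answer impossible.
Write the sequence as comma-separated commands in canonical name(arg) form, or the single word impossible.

key: order matters: swapping spin(left) and arc(right, 2) lands elsewhere
begin: x=2 y=-1 heading=E
[1] after spin(left): x=2 y=-1 heading=N
[2] after spin(left): x=2 y=-1 heading=W
[3] after arc(right, 2): x=0 y=1 heading=N
uniquely the one of 216 3-step routes that fits.

spin(left), spin(left), arc(right, 2)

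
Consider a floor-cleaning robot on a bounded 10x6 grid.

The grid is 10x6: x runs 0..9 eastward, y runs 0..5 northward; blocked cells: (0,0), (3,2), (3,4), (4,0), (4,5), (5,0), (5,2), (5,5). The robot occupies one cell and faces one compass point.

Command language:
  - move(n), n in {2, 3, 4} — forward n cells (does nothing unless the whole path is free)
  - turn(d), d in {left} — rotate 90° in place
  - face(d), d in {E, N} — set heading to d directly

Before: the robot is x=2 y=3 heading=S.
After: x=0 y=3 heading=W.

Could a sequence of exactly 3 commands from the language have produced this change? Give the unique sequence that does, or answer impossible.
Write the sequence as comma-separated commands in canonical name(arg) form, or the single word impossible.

face(N), turn(left), move(2)

key: order matters: swapping face(N) and move(2) lands elsewhere
begin: x=2 y=3 heading=S
[1] after face(N): x=2 y=3 heading=N
[2] after turn(left): x=2 y=3 heading=W
[3] after move(2): x=0 y=3 heading=W
no other 3-command option fits: unique.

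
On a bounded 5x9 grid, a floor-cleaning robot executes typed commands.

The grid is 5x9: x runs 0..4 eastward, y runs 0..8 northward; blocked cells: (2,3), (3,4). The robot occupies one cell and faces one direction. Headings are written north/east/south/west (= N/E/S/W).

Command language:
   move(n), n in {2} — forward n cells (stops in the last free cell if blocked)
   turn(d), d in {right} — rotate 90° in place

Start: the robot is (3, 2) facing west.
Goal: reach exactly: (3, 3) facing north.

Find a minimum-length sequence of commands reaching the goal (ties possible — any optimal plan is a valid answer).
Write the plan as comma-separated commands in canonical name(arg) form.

initial: (3, 2) facing west
step 1 (turn(right)): (3, 2) facing north
step 2 (move(2)): (3, 3) facing north
minimal: 2 command(s), checked below 2.

turn(right), move(2)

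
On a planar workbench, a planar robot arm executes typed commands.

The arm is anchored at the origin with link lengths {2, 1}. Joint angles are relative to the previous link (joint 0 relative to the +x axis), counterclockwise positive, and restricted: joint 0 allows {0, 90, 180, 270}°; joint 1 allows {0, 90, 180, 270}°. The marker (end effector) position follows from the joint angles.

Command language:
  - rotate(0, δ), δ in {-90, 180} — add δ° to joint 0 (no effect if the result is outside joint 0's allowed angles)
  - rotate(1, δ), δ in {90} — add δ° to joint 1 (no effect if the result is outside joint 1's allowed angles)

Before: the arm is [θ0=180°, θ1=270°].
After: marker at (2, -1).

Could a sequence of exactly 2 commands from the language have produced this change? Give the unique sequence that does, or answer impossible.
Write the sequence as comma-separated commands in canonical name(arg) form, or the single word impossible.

rotate(0, -90), rotate(0, -90)

from: [θ0=180°, θ1=270°]
step 1 (rotate(0, -90)): [θ0=90°, θ1=270°]
step 2 (rotate(0, -90)): [θ0=0°, θ1=270°]
all 9 alternatives checked — unique.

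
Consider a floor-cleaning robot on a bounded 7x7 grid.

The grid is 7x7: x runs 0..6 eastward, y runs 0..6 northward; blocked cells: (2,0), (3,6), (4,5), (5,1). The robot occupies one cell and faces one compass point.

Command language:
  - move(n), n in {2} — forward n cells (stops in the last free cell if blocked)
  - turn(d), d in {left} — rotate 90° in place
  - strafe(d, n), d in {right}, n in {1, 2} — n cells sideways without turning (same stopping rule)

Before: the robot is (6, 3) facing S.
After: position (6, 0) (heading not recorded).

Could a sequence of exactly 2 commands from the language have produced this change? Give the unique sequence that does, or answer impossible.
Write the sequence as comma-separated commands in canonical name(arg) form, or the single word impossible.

key: the second move(2) runs into the grid edge before its full distance
start: (6, 3) facing S
t=1 move(2) ⇒ (6, 1) facing S
t=2 move(2) ⇒ (6, 0) facing S
all 16 alternatives checked — unique.

move(2), move(2)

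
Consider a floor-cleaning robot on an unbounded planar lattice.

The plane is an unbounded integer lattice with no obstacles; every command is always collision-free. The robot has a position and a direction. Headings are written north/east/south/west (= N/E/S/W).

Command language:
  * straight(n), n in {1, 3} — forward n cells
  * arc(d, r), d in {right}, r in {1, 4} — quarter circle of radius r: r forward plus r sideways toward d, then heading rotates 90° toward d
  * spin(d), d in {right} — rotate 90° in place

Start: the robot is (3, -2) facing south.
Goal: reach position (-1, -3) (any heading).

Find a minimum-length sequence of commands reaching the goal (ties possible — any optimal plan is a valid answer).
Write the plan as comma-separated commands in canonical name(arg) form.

t0: (3, -2) facing south
t=1 arc(right, 1) ⇒ (2, -3) facing west
t=2 straight(3) ⇒ (-1, -3) facing west
nothing shorter than 2 reaches the goal.

arc(right, 1), straight(3)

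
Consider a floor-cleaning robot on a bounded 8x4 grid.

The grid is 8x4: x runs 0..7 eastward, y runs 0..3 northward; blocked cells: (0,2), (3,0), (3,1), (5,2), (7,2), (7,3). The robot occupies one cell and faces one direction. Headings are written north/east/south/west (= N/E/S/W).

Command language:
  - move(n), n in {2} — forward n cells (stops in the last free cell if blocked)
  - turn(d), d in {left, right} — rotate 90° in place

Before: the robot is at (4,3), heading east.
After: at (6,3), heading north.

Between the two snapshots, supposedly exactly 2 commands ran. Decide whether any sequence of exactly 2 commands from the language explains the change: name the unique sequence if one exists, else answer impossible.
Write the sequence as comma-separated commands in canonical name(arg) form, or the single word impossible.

move(2), turn(left)

key: position moved to (6,3) AND the heading swung to N — translation plus rotation needed
from: at (4,3), heading east
step 1 (move(2)): at (6,3), heading east
step 2 (turn(left)): at (6,3), heading north
uniquely the one of 9 2-step routes that fits.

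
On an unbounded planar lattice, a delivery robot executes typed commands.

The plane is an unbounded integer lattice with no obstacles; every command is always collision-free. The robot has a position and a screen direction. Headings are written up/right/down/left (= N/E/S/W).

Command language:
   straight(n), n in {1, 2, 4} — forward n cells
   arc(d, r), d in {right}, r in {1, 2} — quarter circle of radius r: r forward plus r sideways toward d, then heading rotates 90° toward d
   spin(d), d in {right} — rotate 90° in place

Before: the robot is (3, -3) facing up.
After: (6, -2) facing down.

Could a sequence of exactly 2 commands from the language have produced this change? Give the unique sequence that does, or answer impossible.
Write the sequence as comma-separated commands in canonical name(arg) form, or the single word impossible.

key: cell and facing (now S) both changed — the 2 commands mix motion and turning
t0: (3, -3) facing up
t=1 arc(right, 2) ⇒ (5, -1) facing right
t=2 arc(right, 1) ⇒ (6, -2) facing down
all 36 alternatives checked — unique.

arc(right, 2), arc(right, 1)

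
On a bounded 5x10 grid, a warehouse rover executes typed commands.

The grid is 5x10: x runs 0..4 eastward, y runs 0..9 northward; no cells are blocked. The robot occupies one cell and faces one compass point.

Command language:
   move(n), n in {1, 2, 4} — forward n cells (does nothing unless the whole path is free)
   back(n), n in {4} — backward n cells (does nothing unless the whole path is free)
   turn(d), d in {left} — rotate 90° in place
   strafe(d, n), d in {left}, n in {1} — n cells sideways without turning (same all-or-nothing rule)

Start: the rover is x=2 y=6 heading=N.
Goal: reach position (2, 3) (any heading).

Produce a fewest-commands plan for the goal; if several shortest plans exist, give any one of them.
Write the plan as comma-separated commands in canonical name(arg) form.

initial: x=2 y=6 heading=N
t=1 back(4) ⇒ x=2 y=2 heading=N
t=2 move(1) ⇒ x=2 y=3 heading=N
shorter routes all fall short; 2 is best.

back(4), move(1)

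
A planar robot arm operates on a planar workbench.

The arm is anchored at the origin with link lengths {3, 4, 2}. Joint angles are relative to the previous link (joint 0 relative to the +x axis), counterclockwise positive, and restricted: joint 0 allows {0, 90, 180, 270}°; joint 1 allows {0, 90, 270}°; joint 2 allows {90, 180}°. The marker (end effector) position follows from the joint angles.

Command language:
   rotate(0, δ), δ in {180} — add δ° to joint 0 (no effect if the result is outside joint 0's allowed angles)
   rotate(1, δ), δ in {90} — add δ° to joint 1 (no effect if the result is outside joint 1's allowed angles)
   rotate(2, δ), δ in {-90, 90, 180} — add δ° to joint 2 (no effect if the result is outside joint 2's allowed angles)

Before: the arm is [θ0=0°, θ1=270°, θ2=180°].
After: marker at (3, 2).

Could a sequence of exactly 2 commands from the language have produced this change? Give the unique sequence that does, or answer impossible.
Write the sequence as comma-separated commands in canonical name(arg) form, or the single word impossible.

rotate(1, 90), rotate(1, 90)

from: [θ0=0°, θ1=270°, θ2=180°]
t=1 rotate(1, 90) ⇒ [θ0=0°, θ1=0°, θ2=180°]
t=2 rotate(1, 90) ⇒ [θ0=0°, θ1=90°, θ2=180°]
no other 2-command option fits: unique.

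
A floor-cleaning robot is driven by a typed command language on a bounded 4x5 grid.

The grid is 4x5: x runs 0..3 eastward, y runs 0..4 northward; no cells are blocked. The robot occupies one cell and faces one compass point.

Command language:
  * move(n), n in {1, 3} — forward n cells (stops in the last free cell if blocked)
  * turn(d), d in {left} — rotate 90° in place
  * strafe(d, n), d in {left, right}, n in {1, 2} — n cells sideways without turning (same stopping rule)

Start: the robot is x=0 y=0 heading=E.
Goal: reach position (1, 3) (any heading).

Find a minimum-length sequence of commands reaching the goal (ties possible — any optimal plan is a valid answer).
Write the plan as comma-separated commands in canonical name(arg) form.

begin: x=0 y=0 heading=E
1. strafe(left, 1) → x=0 y=1 heading=E
2. strafe(left, 2) → x=0 y=3 heading=E
3. move(1) → x=1 y=3 heading=E
shorter routes all fall short; 3 is best.

strafe(left, 1), strafe(left, 2), move(1)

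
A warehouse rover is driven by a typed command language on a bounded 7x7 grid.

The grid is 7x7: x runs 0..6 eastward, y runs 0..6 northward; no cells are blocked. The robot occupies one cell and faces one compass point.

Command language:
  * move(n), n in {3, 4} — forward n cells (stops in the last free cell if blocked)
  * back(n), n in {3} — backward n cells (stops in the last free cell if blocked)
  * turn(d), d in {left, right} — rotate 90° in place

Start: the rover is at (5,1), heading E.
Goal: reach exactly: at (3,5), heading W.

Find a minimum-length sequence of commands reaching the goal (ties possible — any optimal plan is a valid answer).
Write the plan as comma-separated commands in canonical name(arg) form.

move(3), back(3), turn(left), move(4), turn(left)

begin: at (5,1), heading E
t=1 move(3) ⇒ at (6,1), heading E
t=2 back(3) ⇒ at (3,1), heading E
t=3 turn(left) ⇒ at (3,1), heading N
t=4 move(4) ⇒ at (3,5), heading N
t=5 turn(left) ⇒ at (3,5), heading W
shorter routes all fall short; 5 is best.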